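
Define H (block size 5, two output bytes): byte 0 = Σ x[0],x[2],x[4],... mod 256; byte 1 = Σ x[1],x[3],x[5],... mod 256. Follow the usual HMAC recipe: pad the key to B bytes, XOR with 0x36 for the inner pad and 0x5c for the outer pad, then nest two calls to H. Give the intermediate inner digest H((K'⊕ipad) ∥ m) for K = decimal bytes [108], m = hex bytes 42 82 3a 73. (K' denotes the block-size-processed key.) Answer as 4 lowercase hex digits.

Key decimal bytes [108] = 6c is 1 byte ≤ B = 5; zero-pad to 5 bytes: K' = 6c 00 00 00 00.
K' ⊕ ipad = 5a 36 36 36 36.
Inner input = 5a 36 36 36 36 ∥ 42 82 3a 73.
Inner hash: even-index sum = 443 mod 256 = 187; odd-index sum = 232 mod 256 = 232 → bb e8.

bbe8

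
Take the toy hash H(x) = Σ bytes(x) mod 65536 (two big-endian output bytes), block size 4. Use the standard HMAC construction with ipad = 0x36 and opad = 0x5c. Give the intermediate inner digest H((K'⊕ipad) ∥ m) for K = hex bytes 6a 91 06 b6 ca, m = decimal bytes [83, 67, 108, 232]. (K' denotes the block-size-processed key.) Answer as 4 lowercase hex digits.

Key hex bytes 6a 91 06 b6 ca is 5 bytes > B = 4, so hash it first: H(key) = 02 81, then zero-pad to 4 bytes: K' = 02 81 00 00.
K' ⊕ ipad = 34 b7 36 36.
Inner input = 34 b7 36 36 ∥ 53 43 6c e8.
Inner hash: sum = 52+183+54+54+83+67+108+232 = 833 → 03 41.

0341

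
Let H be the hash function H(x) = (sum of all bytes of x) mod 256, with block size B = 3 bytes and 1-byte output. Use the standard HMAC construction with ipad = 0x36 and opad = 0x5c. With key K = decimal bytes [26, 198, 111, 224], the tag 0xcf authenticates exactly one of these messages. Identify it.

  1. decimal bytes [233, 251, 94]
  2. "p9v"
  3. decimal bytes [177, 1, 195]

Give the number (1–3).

2

Key decimal bytes [26, 198, 111, 224] = 1a c6 6f e0 is 4 bytes > B = 3, so hash it first: H(key) = 2f, then zero-pad to 3 bytes: K' = 2f 00 00.
K' ⊕ ipad = 19 36 36; K' ⊕ opad = 73 5c 5c.
m1: inner = H(19 36 36 e9 fb 5e) = c7; tag = H(73 5c 5c c7) = f2
m2: inner = H(19 36 36 70 39 76) = a4; tag = H(73 5c 5c a4) = cf ← matches
m3: inner = H(19 36 36 b1 01 c3) = fa; tag = H(73 5c 5c fa) = 25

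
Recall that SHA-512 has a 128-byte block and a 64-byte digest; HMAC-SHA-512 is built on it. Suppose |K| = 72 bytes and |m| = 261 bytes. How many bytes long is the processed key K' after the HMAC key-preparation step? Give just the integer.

Key is 72 ≤ 128 bytes, zero-padded: |K'| = 128.

128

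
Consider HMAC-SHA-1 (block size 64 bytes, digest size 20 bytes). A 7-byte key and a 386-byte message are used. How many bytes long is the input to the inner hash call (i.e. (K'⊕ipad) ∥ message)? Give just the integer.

450

Key is 7 ≤ 64 bytes, zero-padded: |K'| = 64.
Inner input = (K'⊕ipad) ∥ m → 64 + 386 = 450 bytes.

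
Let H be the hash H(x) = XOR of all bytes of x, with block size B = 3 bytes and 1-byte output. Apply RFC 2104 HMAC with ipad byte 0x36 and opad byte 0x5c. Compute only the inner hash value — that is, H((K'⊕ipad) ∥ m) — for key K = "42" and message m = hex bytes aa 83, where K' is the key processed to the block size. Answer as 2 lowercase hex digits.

19

Key "42" = 34 32 is 2 bytes ≤ B = 3; zero-pad to 3 bytes: K' = 34 32 00.
K' ⊕ ipad = 02 04 36.
Inner input = 02 04 36 ∥ aa 83.
Inner hash: XOR 02⊕04⊕36⊕aa⊕83 = 19.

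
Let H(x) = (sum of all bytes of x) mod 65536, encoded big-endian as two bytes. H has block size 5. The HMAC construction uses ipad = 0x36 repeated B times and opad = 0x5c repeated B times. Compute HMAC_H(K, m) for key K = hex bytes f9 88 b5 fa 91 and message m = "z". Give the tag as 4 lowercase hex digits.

04d5

Key hex bytes f9 88 b5 fa 91 is exactly B = 5 bytes: K' = f9 88 b5 fa 91.
K' ⊕ ipad = cf be 83 cc a7.  K' ⊕ opad = a5 d4 e9 a6 cd.
Inner input = (K'⊕ipad) ∥ m = cf be 83 cc a7 ∥ 7a.
Inner hash: sum = 207+190+131+204+167+122 = 1021 → 03 fd.
Outer input = (K'⊕opad) ∥ inner = a5 d4 e9 a6 cd ∥ 03 fd.
Outer hash (tag): sum = 165+212+233+166+205+3+253 = 1237 → 04 d5.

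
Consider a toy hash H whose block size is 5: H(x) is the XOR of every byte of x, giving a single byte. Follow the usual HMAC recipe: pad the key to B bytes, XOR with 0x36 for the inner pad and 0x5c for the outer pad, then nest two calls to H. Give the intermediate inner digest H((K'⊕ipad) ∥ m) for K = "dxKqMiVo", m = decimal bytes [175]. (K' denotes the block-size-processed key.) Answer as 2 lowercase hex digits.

Key "dxKqMiVo" = 64 78 4b 71 4d 69 56 6f is 8 bytes > B = 5, so hash it first: H(key) = 3b, then zero-pad to 5 bytes: K' = 3b 00 00 00 00.
K' ⊕ ipad = 0d 36 36 36 36.
Inner input = 0d 36 36 36 36 ∥ af.
Inner hash: XOR 0d⊕36⊕36⊕36⊕36⊕af = a2.

a2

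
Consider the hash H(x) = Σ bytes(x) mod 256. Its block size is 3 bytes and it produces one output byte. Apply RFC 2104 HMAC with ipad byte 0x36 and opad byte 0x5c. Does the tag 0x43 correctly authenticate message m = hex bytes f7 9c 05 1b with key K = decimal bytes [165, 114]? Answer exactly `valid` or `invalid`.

Key decimal bytes [165, 114] = a5 72 is 2 bytes ≤ B = 3; zero-pad to 3 bytes: K' = a5 72 00.
K' ⊕ ipad = 93 44 36; K' ⊕ opad = f9 2e 5c.
Inner hash: sum = 147+68+54+247+156+5+27 = 704; mod 256 = 192 → c0.
Outer hash (recomputed tag): sum = 249+46+92+192 = 579; mod 256 = 67 → 43.
Recomputed tag = 43; claimed = 43 → match.

valid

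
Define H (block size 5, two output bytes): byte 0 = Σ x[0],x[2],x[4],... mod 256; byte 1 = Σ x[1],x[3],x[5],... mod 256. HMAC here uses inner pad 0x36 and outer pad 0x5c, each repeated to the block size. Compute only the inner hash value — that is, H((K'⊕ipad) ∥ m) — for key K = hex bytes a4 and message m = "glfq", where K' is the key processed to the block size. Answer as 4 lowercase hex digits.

db39

Key hex bytes a4 is 1 byte ≤ B = 5; zero-pad to 5 bytes: K' = a4 00 00 00 00.
K' ⊕ ipad = 92 36 36 36 36.
Inner input = 92 36 36 36 36 ∥ 67 6c 66 71.
Inner hash: even-index sum = 475 mod 256 = 219; odd-index sum = 313 mod 256 = 57 → db 39.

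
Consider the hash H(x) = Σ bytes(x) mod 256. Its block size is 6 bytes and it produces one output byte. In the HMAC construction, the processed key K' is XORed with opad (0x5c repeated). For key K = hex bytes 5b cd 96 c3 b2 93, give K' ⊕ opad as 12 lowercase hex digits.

Key hex bytes 5b cd 96 c3 b2 93 is exactly B = 6 bytes: K' = 5b cd 96 c3 b2 93.
XOR each byte with 0x5c: 5b⊕5c=07, cd⊕5c=91, 96⊕5c=ca, c3⊕5c=9f, b2⊕5c=ee, 93⊕5c=cf.

0791ca9feecf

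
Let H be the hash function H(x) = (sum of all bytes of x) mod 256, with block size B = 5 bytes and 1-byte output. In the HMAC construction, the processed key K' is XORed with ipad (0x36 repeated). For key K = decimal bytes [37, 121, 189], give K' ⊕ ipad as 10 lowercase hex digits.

Key decimal bytes [37, 121, 189] = 25 79 bd is 3 bytes ≤ B = 5; zero-pad to 5 bytes: K' = 25 79 bd 00 00.
XOR each byte with 0x36: 25⊕36=13, 79⊕36=4f, bd⊕36=8b, 00⊕36=36, 00⊕36=36.

134f8b3636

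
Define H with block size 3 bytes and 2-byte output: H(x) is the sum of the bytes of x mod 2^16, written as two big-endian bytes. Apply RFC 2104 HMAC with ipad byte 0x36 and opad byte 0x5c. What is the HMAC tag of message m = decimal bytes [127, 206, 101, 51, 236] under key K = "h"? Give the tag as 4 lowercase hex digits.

Key "h" = 68 is 1 byte ≤ B = 3; zero-pad to 3 bytes: K' = 68 00 00.
K' ⊕ ipad = 5e 36 36.  K' ⊕ opad = 34 5c 5c.
Inner input = (K'⊕ipad) ∥ m = 5e 36 36 ∥ 7f ce 65 33 ec.
Inner hash: sum = 94+54+54+127+206+101+51+236 = 923 → 03 9b.
Outer input = (K'⊕opad) ∥ inner = 34 5c 5c ∥ 03 9b.
Outer hash (tag): sum = 52+92+92+3+155 = 394 → 01 8a.

018a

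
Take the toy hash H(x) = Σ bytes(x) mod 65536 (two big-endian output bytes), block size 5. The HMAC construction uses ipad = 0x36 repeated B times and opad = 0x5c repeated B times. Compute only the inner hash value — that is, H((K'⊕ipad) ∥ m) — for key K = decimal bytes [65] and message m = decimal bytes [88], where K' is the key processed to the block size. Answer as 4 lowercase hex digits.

01a7

Key decimal bytes [65] = 41 is 1 byte ≤ B = 5; zero-pad to 5 bytes: K' = 41 00 00 00 00.
K' ⊕ ipad = 77 36 36 36 36.
Inner input = 77 36 36 36 36 ∥ 58.
Inner hash: sum = 119+54+54+54+54+88 = 423 → 01 a7.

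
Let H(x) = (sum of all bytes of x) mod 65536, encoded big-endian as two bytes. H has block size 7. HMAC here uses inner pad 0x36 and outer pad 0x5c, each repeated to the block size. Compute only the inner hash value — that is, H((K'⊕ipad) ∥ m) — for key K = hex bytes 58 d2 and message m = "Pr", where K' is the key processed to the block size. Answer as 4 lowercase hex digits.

Key hex bytes 58 d2 is 2 bytes ≤ B = 7; zero-pad to 7 bytes: K' = 58 d2 00 00 00 00 00.
K' ⊕ ipad = 6e e4 36 36 36 36 36.
Inner input = 6e e4 36 36 36 36 36 ∥ 50 72.
Inner hash: sum = 110+228+54+54+54+54+54+80+114 = 802 → 03 22.

0322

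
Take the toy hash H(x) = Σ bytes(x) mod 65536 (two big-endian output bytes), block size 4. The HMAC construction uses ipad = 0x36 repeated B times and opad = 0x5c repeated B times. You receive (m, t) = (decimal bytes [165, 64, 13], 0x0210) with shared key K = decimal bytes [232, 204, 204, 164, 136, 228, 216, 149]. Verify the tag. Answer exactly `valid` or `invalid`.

Key decimal bytes [232, 204, 204, 164, 136, 228, 216, 149] = e8 cc cc a4 88 e4 d8 95 is 8 bytes > B = 4, so hash it first: H(key) = 05 fd, then zero-pad to 4 bytes: K' = 05 fd 00 00.
K' ⊕ ipad = 33 cb 36 36; K' ⊕ opad = 59 a1 5c 5c.
Inner hash: sum = 51+203+54+54+165+64+13 = 604 → 02 5c.
Outer hash (recomputed tag): sum = 89+161+92+92+2+92 = 528 → 02 10.
Recomputed tag = 0210; claimed = 0210 → match.

valid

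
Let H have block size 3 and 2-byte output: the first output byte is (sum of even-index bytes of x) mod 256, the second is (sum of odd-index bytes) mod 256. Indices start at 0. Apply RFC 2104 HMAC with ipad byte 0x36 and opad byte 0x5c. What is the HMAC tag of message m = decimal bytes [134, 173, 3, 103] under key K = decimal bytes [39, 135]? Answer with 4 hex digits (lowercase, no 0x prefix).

1136

Key decimal bytes [39, 135] = 27 87 is 2 bytes ≤ B = 3; zero-pad to 3 bytes: K' = 27 87 00.
K' ⊕ ipad = 11 b1 36.  K' ⊕ opad = 7b db 5c.
Inner input = (K'⊕ipad) ∥ m = 11 b1 36 ∥ 86 ad 03 67.
Inner hash: even-index sum = 347 mod 256 = 91; odd-index sum = 314 mod 256 = 58 → 5b 3a.
Outer input = (K'⊕opad) ∥ inner = 7b db 5c ∥ 5b 3a.
Outer hash (tag): even-index sum = 273 mod 256 = 17; odd-index sum = 310 mod 256 = 54 → 11 36.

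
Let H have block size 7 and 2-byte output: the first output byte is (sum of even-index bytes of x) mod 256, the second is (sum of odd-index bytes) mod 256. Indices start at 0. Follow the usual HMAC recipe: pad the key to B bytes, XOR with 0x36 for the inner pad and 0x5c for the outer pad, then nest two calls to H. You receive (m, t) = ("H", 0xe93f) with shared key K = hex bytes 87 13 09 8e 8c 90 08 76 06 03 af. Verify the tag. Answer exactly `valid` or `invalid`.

valid

Key hex bytes 87 13 09 8e 8c 90 08 76 06 03 af is 11 bytes > B = 7, so hash it first: H(key) = d9 aa, then zero-pad to 7 bytes: K' = d9 aa 00 00 00 00 00.
K' ⊕ ipad = ef 9c 36 36 36 36 36; K' ⊕ opad = 85 f6 5c 5c 5c 5c 5c.
Inner hash: even-index sum = 401 mod 256 = 145; odd-index sum = 336 mod 256 = 80 → 91 50.
Outer hash (recomputed tag): even-index sum = 489 mod 256 = 233; odd-index sum = 575 mod 256 = 63 → e9 3f.
Recomputed tag = e93f; claimed = e93f → match.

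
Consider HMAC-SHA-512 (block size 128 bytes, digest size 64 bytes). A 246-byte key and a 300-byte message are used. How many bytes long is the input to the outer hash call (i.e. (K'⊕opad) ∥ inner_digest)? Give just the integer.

192

Key is 246 > 128 bytes, so it is hashed to 64 bytes then zero-padded to 128: |K'| = 128.
Outer input = (K'⊕opad) ∥ H(inner) → 128 + 64 = 192 bytes.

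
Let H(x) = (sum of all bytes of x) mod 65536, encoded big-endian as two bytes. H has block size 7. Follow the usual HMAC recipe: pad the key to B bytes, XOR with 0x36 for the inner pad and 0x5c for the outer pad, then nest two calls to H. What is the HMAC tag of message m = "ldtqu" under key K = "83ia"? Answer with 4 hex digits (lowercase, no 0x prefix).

Key "83ia" = 38 33 69 61 is 4 bytes ≤ B = 7; zero-pad to 7 bytes: K' = 38 33 69 61 00 00 00.
K' ⊕ ipad = 0e 05 5f 57 36 36 36.  K' ⊕ opad = 64 6f 35 3d 5c 5c 5c.
Inner input = (K'⊕ipad) ∥ m = 0e 05 5f 57 36 36 36 ∥ 6c 64 74 71 75.
Inner hash: sum = 14+5+95+87+54+54+54+108+100+116+113+117 = 917 → 03 95.
Outer input = (K'⊕opad) ∥ inner = 64 6f 35 3d 5c 5c 5c ∥ 03 95.
Outer hash (tag): sum = 100+111+53+61+92+92+92+3+149 = 753 → 02 f1.

02f1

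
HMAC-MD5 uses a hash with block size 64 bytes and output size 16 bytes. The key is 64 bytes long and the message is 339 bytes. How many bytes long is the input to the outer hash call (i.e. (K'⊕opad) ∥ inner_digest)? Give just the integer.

80

Key is 64 ≤ 64 bytes, zero-padded: |K'| = 64.
Outer input = (K'⊕opad) ∥ H(inner) → 64 + 16 = 80 bytes.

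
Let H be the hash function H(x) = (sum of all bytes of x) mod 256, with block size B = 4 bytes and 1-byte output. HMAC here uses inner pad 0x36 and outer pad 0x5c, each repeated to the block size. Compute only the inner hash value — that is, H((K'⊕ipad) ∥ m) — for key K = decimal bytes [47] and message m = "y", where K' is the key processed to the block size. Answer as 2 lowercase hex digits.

34

Key decimal bytes [47] = 2f is 1 byte ≤ B = 4; zero-pad to 4 bytes: K' = 2f 00 00 00.
K' ⊕ ipad = 19 36 36 36.
Inner input = 19 36 36 36 ∥ 79.
Inner hash: sum = 25+54+54+54+121 = 308; mod 256 = 52 → 34.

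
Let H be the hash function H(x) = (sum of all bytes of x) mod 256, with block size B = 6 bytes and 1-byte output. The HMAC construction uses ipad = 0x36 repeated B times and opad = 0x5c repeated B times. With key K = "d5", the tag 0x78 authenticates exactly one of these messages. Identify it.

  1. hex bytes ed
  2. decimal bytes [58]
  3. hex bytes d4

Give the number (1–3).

Key "d5" = 64 35 is 2 bytes ≤ B = 6; zero-pad to 6 bytes: K' = 64 35 00 00 00 00.
K' ⊕ ipad = 52 03 36 36 36 36; K' ⊕ opad = 38 69 5c 5c 5c 5c.
m1: inner = H(52 03 36 36 36 36 ed) = 1a; tag = H(38 69 5c 5c 5c 5c 1a) = 2b
m2: inner = H(52 03 36 36 36 36 3a) = 67; tag = H(38 69 5c 5c 5c 5c 67) = 78 ← matches
m3: inner = H(52 03 36 36 36 36 d4) = 01; tag = H(38 69 5c 5c 5c 5c 01) = 12

2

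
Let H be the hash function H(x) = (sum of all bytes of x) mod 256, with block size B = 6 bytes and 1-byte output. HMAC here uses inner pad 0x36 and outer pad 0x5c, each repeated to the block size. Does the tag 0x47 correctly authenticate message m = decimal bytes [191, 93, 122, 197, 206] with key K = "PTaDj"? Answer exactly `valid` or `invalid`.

valid

Key "PTaDj" = 50 54 61 44 6a is 5 bytes ≤ B = 6; zero-pad to 6 bytes: K' = 50 54 61 44 6a 00.
K' ⊕ ipad = 66 62 57 72 5c 36; K' ⊕ opad = 0c 08 3d 18 36 5c.
Inner hash: sum = 102+98+87+114+92+54+191+93+122+197+206 = 1356; mod 256 = 76 → 4c.
Outer hash (recomputed tag): sum = 12+8+61+24+54+92+76 = 327; mod 256 = 71 → 47.
Recomputed tag = 47; claimed = 47 → match.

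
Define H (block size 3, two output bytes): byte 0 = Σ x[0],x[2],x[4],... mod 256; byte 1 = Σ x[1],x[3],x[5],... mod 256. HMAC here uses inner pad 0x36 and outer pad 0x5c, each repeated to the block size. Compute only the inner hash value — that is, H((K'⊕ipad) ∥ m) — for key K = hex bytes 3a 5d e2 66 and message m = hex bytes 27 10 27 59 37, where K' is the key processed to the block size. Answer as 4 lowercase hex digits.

Key hex bytes 3a 5d e2 66 is 4 bytes > B = 3, so hash it first: H(key) = 1c c3, then zero-pad to 3 bytes: K' = 1c c3 00.
K' ⊕ ipad = 2a f5 36.
Inner input = 2a f5 36 ∥ 27 10 27 59 37.
Inner hash: even-index sum = 201 mod 256 = 201; odd-index sum = 378 mod 256 = 122 → c9 7a.

c97a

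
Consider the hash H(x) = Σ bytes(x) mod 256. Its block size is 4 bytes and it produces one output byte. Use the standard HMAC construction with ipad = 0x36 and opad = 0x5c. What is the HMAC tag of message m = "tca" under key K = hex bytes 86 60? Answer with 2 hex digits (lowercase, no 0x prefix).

Key hex bytes 86 60 is 2 bytes ≤ B = 4; zero-pad to 4 bytes: K' = 86 60 00 00.
K' ⊕ ipad = b0 56 36 36.  K' ⊕ opad = da 3c 5c 5c.
Inner input = (K'⊕ipad) ∥ m = b0 56 36 36 ∥ 74 63 61.
Inner hash: sum = 176+86+54+54+116+99+97 = 682; mod 256 = 170 → aa.
Outer input = (K'⊕opad) ∥ inner = da 3c 5c 5c ∥ aa.
Outer hash (tag): sum = 218+60+92+92+170 = 632; mod 256 = 120 → 78.

78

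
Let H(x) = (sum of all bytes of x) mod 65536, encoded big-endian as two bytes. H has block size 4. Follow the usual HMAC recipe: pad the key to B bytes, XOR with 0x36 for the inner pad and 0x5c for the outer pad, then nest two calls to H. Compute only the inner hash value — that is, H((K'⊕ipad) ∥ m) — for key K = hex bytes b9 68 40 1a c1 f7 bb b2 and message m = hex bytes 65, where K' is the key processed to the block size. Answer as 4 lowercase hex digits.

0199

Key hex bytes b9 68 40 1a c1 f7 bb b2 is 8 bytes > B = 4, so hash it first: H(key) = 04 a0, then zero-pad to 4 bytes: K' = 04 a0 00 00.
K' ⊕ ipad = 32 96 36 36.
Inner input = 32 96 36 36 ∥ 65.
Inner hash: sum = 50+150+54+54+101 = 409 → 01 99.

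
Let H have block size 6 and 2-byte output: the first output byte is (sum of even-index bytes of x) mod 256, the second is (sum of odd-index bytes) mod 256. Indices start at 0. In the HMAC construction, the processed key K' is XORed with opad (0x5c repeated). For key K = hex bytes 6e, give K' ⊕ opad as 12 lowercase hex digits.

Key hex bytes 6e is 1 byte ≤ B = 6; zero-pad to 6 bytes: K' = 6e 00 00 00 00 00.
XOR each byte with 0x5c: 6e⊕5c=32, 00⊕5c=5c, 00⊕5c=5c, 00⊕5c=5c, 00⊕5c=5c, 00⊕5c=5c.

325c5c5c5c5c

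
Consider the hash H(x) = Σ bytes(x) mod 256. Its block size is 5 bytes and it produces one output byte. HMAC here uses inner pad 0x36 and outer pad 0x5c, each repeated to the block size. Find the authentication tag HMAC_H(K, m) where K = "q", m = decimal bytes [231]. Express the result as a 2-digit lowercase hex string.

a3

Key "q" = 71 is 1 byte ≤ B = 5; zero-pad to 5 bytes: K' = 71 00 00 00 00.
K' ⊕ ipad = 47 36 36 36 36.  K' ⊕ opad = 2d 5c 5c 5c 5c.
Inner input = (K'⊕ipad) ∥ m = 47 36 36 36 36 ∥ e7.
Inner hash: sum = 71+54+54+54+54+231 = 518; mod 256 = 6 → 06.
Outer input = (K'⊕opad) ∥ inner = 2d 5c 5c 5c 5c ∥ 06.
Outer hash (tag): sum = 45+92+92+92+92+6 = 419; mod 256 = 163 → a3.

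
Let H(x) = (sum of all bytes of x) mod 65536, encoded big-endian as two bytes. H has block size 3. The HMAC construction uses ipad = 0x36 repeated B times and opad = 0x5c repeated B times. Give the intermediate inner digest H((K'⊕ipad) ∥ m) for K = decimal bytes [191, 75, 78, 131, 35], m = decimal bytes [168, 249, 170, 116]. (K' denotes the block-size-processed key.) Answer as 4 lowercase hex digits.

03f4

Key decimal bytes [191, 75, 78, 131, 35] = bf 4b 4e 83 23 is 5 bytes > B = 3, so hash it first: H(key) = 01 fe, then zero-pad to 3 bytes: K' = 01 fe 00.
K' ⊕ ipad = 37 c8 36.
Inner input = 37 c8 36 ∥ a8 f9 aa 74.
Inner hash: sum = 55+200+54+168+249+170+116 = 1012 → 03 f4.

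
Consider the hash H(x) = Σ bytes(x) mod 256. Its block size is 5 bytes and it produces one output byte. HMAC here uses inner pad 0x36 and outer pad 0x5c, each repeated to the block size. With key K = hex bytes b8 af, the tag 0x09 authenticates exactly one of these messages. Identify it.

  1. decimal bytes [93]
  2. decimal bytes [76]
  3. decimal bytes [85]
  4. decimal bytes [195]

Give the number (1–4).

Key hex bytes b8 af is 2 bytes ≤ B = 5; zero-pad to 5 bytes: K' = b8 af 00 00 00.
K' ⊕ ipad = 8e 99 36 36 36; K' ⊕ opad = e4 f3 5c 5c 5c.
m1: inner = H(8e 99 36 36 36 5d) = 26; tag = H(e4 f3 5c 5c 5c 26) = 11
m2: inner = H(8e 99 36 36 36 4c) = 15; tag = H(e4 f3 5c 5c 5c 15) = 00
m3: inner = H(8e 99 36 36 36 55) = 1e; tag = H(e4 f3 5c 5c 5c 1e) = 09 ← matches
m4: inner = H(8e 99 36 36 36 c3) = 8c; tag = H(e4 f3 5c 5c 5c 8c) = 77

3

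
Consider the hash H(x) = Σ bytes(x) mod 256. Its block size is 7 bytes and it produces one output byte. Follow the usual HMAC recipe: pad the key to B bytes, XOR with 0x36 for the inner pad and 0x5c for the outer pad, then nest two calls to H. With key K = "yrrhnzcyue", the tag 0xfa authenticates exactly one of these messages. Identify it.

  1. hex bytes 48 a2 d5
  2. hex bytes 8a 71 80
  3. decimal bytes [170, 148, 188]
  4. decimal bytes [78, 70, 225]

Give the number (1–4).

Key "yrrhnzcyue" = 79 72 72 68 6e 7a 63 79 75 65 is 10 bytes > B = 7, so hash it first: H(key) = 63, then zero-pad to 7 bytes: K' = 63 00 00 00 00 00 00.
K' ⊕ ipad = 55 36 36 36 36 36 36; K' ⊕ opad = 3f 5c 5c 5c 5c 5c 5c.
m1: inner = H(55 36 36 36 36 36 36 48 a2 d5) = 58; tag = H(3f 5c 5c 5c 5c 5c 5c 58) = bf
m2: inner = H(55 36 36 36 36 36 36 8a 71 80) = 14; tag = H(3f 5c 5c 5c 5c 5c 5c 14) = 7b
m3: inner = H(55 36 36 36 36 36 36 aa 94 bc) = 93; tag = H(3f 5c 5c 5c 5c 5c 5c 93) = fa ← matches
m4: inner = H(55 36 36 36 36 36 36 4e 46 e1) = 0e; tag = H(3f 5c 5c 5c 5c 5c 5c 0e) = 75

3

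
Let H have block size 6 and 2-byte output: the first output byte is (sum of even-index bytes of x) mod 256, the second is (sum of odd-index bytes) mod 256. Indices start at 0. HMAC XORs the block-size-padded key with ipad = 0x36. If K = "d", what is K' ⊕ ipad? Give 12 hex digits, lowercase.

Key "d" = 64 is 1 byte ≤ B = 6; zero-pad to 6 bytes: K' = 64 00 00 00 00 00.
XOR each byte with 0x36: 64⊕36=52, 00⊕36=36, 00⊕36=36, 00⊕36=36, 00⊕36=36, 00⊕36=36.

523636363636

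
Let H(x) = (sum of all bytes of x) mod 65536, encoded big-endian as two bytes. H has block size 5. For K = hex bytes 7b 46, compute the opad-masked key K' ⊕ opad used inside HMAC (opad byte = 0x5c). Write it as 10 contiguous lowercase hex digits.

271a5c5c5c

Key hex bytes 7b 46 is 2 bytes ≤ B = 5; zero-pad to 5 bytes: K' = 7b 46 00 00 00.
XOR each byte with 0x5c: 7b⊕5c=27, 46⊕5c=1a, 00⊕5c=5c, 00⊕5c=5c, 00⊕5c=5c.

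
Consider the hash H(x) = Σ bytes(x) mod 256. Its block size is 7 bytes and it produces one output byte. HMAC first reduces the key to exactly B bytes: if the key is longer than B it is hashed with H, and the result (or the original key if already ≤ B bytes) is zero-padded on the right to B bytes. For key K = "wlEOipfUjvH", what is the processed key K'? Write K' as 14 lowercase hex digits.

33000000000000

|K| = 11 > B = 7, so first hash the key.
H(K): sum = 119+108+69+79+105+112+102+85+106+118+72 = 1075; mod 256 = 51 → 33.
Zero-pad H(K) = 33 to 7 bytes: K' = 33 00 00 00 00 00 00.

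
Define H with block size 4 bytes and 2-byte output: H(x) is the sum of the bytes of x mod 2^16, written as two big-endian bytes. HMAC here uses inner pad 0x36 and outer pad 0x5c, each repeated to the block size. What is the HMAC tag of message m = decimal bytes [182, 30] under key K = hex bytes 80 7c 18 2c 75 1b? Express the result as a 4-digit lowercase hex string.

0200

Key hex bytes 80 7c 18 2c 75 1b is 6 bytes > B = 4, so hash it first: H(key) = 01 d0, then zero-pad to 4 bytes: K' = 01 d0 00 00.
K' ⊕ ipad = 37 e6 36 36.  K' ⊕ opad = 5d 8c 5c 5c.
Inner input = (K'⊕ipad) ∥ m = 37 e6 36 36 ∥ b6 1e.
Inner hash: sum = 55+230+54+54+182+30 = 605 → 02 5d.
Outer input = (K'⊕opad) ∥ inner = 5d 8c 5c 5c ∥ 02 5d.
Outer hash (tag): sum = 93+140+92+92+2+93 = 512 → 02 00.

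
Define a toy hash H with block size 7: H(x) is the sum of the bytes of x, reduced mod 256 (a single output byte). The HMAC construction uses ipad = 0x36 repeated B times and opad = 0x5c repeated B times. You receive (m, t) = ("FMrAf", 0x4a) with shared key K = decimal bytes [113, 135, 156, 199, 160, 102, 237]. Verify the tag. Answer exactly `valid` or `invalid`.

Key decimal bytes [113, 135, 156, 199, 160, 102, 237] = 71 87 9c c7 a0 66 ed is exactly B = 7 bytes: K' = 71 87 9c c7 a0 66 ed.
K' ⊕ ipad = 47 b1 aa f1 96 50 db; K' ⊕ opad = 2d db c0 9b fc 3a b1.
Inner hash: sum = 71+177+170+241+150+80+219+70+77+114+65+102 = 1536; mod 256 = 0 → 00.
Outer hash (recomputed tag): sum = 45+219+192+155+252+58+177+0 = 1098; mod 256 = 74 → 4a.
Recomputed tag = 4a; claimed = 4a → match.

valid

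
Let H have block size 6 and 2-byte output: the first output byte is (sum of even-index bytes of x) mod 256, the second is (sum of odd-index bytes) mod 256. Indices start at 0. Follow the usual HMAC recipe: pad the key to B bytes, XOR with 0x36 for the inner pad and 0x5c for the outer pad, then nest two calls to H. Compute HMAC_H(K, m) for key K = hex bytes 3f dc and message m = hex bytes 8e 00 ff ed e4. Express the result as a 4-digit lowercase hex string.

Key hex bytes 3f dc is 2 bytes ≤ B = 6; zero-pad to 6 bytes: K' = 3f dc 00 00 00 00.
K' ⊕ ipad = 09 ea 36 36 36 36.  K' ⊕ opad = 63 80 5c 5c 5c 5c.
Inner input = (K'⊕ipad) ∥ m = 09 ea 36 36 36 36 ∥ 8e 00 ff ed e4.
Inner hash: even-index sum = 742 mod 256 = 230; odd-index sum = 579 mod 256 = 67 → e6 43.
Outer input = (K'⊕opad) ∥ inner = 63 80 5c 5c 5c 5c ∥ e6 43.
Outer hash (tag): even-index sum = 513 mod 256 = 1; odd-index sum = 379 mod 256 = 123 → 01 7b.

017b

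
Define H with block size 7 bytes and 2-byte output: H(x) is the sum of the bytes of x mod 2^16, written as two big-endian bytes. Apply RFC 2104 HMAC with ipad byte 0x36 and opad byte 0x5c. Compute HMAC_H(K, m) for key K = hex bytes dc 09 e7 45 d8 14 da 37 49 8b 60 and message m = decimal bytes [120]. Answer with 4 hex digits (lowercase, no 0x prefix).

0272

Key hex bytes dc 09 e7 45 d8 14 da 37 49 8b 60 is 11 bytes > B = 7, so hash it first: H(key) = 05 42, then zero-pad to 7 bytes: K' = 05 42 00 00 00 00 00.
K' ⊕ ipad = 33 74 36 36 36 36 36.  K' ⊕ opad = 59 1e 5c 5c 5c 5c 5c.
Inner input = (K'⊕ipad) ∥ m = 33 74 36 36 36 36 36 ∥ 78.
Inner hash: sum = 51+116+54+54+54+54+54+120 = 557 → 02 2d.
Outer input = (K'⊕opad) ∥ inner = 59 1e 5c 5c 5c 5c 5c ∥ 02 2d.
Outer hash (tag): sum = 89+30+92+92+92+92+92+2+45 = 626 → 02 72.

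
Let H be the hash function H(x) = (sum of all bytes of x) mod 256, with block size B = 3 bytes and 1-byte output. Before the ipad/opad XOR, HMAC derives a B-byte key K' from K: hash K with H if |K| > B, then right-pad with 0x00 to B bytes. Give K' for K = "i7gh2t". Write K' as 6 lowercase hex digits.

|K| = 6 > B = 3, so first hash the key.
H(K): sum = 105+55+103+104+50+116 = 533; mod 256 = 21 → 15.
Zero-pad H(K) = 15 to 3 bytes: K' = 15 00 00.

150000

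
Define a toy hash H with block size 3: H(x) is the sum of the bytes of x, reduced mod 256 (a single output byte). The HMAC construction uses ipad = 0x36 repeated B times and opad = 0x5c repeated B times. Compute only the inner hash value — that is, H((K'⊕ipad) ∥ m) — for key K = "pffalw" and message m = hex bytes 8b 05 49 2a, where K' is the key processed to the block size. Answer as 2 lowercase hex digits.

Key "pffalw" = 70 66 66 61 6c 77 is 6 bytes > B = 3, so hash it first: H(key) = 80, then zero-pad to 3 bytes: K' = 80 00 00.
K' ⊕ ipad = b6 36 36.
Inner input = b6 36 36 ∥ 8b 05 49 2a.
Inner hash: sum = 182+54+54+139+5+73+42 = 549; mod 256 = 37 → 25.

25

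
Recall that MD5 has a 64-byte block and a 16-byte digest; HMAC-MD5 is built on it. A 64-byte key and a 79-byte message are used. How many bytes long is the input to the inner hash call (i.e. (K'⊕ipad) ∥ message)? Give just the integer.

Key is 64 ≤ 64 bytes, zero-padded: |K'| = 64.
Inner input = (K'⊕ipad) ∥ m → 64 + 79 = 143 bytes.

143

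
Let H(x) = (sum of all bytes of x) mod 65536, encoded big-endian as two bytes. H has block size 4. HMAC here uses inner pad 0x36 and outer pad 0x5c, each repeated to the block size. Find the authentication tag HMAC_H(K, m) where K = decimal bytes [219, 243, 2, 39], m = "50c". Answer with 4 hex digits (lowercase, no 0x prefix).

02d0

Key decimal bytes [219, 243, 2, 39] = db f3 02 27 is exactly B = 4 bytes: K' = db f3 02 27.
K' ⊕ ipad = ed c5 34 11.  K' ⊕ opad = 87 af 5e 7b.
Inner input = (K'⊕ipad) ∥ m = ed c5 34 11 ∥ 35 30 63.
Inner hash: sum = 237+197+52+17+53+48+99 = 703 → 02 bf.
Outer input = (K'⊕opad) ∥ inner = 87 af 5e 7b ∥ 02 bf.
Outer hash (tag): sum = 135+175+94+123+2+191 = 720 → 02 d0.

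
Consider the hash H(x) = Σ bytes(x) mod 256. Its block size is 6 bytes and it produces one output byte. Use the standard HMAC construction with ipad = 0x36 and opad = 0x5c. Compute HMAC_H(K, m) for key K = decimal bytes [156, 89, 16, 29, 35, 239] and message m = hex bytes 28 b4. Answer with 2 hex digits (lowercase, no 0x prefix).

Key decimal bytes [156, 89, 16, 29, 35, 239] = 9c 59 10 1d 23 ef is exactly B = 6 bytes: K' = 9c 59 10 1d 23 ef.
K' ⊕ ipad = aa 6f 26 2b 15 d9.  K' ⊕ opad = c0 05 4c 41 7f b3.
Inner input = (K'⊕ipad) ∥ m = aa 6f 26 2b 15 d9 ∥ 28 b4.
Inner hash: sum = 170+111+38+43+21+217+40+180 = 820; mod 256 = 52 → 34.
Outer input = (K'⊕opad) ∥ inner = c0 05 4c 41 7f b3 ∥ 34.
Outer hash (tag): sum = 192+5+76+65+127+179+52 = 696; mod 256 = 184 → b8.

b8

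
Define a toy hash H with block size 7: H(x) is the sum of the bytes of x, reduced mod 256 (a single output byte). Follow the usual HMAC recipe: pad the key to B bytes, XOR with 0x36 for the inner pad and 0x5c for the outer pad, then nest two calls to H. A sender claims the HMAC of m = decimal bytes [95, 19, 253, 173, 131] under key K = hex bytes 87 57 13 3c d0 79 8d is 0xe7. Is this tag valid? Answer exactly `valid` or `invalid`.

valid

Key hex bytes 87 57 13 3c d0 79 8d is exactly B = 7 bytes: K' = 87 57 13 3c d0 79 8d.
K' ⊕ ipad = b1 61 25 0a e6 4f bb; K' ⊕ opad = db 0b 4f 60 8c 25 d1.
Inner hash: sum = 177+97+37+10+230+79+187+95+19+253+173+131 = 1488; mod 256 = 208 → d0.
Outer hash (recomputed tag): sum = 219+11+79+96+140+37+209+208 = 999; mod 256 = 231 → e7.
Recomputed tag = e7; claimed = e7 → match.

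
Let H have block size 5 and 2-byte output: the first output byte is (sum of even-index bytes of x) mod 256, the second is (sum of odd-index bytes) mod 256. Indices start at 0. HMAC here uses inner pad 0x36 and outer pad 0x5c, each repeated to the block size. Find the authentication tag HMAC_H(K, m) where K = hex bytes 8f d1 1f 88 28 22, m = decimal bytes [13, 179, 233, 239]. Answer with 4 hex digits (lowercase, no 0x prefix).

Key hex bytes 8f d1 1f 88 28 22 is 6 bytes > B = 5, so hash it first: H(key) = d6 7b, then zero-pad to 5 bytes: K' = d6 7b 00 00 00.
K' ⊕ ipad = e0 4d 36 36 36.  K' ⊕ opad = 8a 27 5c 5c 5c.
Inner input = (K'⊕ipad) ∥ m = e0 4d 36 36 36 ∥ 0d b3 e9 ef.
Inner hash: even-index sum = 750 mod 256 = 238; odd-index sum = 377 mod 256 = 121 → ee 79.
Outer input = (K'⊕opad) ∥ inner = 8a 27 5c 5c 5c ∥ ee 79.
Outer hash (tag): even-index sum = 443 mod 256 = 187; odd-index sum = 369 mod 256 = 113 → bb 71.

bb71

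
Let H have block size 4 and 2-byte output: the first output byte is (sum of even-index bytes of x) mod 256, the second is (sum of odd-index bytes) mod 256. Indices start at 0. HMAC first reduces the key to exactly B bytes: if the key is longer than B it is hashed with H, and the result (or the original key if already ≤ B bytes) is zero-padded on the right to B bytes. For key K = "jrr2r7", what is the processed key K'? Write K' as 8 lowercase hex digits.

4edb0000

|K| = 6 > B = 4, so first hash the key.
H(K): even-index sum = 334 mod 256 = 78; odd-index sum = 219 mod 256 = 219 → 4e db.
Zero-pad H(K) = 4e db to 4 bytes: K' = 4e db 00 00.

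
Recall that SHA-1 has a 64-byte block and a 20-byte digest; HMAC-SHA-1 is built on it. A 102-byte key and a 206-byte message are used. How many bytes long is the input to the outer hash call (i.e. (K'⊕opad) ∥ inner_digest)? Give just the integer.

84

Key is 102 > 64 bytes, so it is hashed to 20 bytes then zero-padded to 64: |K'| = 64.
Outer input = (K'⊕opad) ∥ H(inner) → 64 + 20 = 84 bytes.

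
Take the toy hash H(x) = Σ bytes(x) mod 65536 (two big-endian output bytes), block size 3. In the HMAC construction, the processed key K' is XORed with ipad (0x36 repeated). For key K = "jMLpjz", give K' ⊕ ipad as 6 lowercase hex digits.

Key "jMLpjz" = 6a 4d 4c 70 6a 7a is 6 bytes > B = 3, so hash it first: H(key) = 02 57, then zero-pad to 3 bytes: K' = 02 57 00.
XOR each byte with 0x36: 02⊕36=34, 57⊕36=61, 00⊕36=36.

346136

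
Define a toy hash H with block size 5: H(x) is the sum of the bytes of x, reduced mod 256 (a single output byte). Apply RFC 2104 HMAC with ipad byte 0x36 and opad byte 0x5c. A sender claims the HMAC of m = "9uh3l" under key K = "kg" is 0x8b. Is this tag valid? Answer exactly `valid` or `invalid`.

Key "kg" = 6b 67 is 2 bytes ≤ B = 5; zero-pad to 5 bytes: K' = 6b 67 00 00 00.
K' ⊕ ipad = 5d 51 36 36 36; K' ⊕ opad = 37 3b 5c 5c 5c.
Inner hash: sum = 93+81+54+54+54+57+117+104+51+108 = 773; mod 256 = 5 → 05.
Outer hash (recomputed tag): sum = 55+59+92+92+92+5 = 395; mod 256 = 139 → 8b.
Recomputed tag = 8b; claimed = 8b → match.

valid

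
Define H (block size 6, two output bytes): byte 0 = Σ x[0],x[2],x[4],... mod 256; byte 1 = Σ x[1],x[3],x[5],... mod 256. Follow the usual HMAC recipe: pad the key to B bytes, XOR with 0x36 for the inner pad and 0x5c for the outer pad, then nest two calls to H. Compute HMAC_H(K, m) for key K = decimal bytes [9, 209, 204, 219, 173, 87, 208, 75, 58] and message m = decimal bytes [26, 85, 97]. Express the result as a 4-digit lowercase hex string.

Key decimal bytes [9, 209, 204, 219, 173, 87, 208, 75, 58] = 09 d1 cc db ad 57 d0 4b 3a is 9 bytes > B = 6, so hash it first: H(key) = 8c 4e, then zero-pad to 6 bytes: K' = 8c 4e 00 00 00 00.
K' ⊕ ipad = ba 78 36 36 36 36.  K' ⊕ opad = d0 12 5c 5c 5c 5c.
Inner input = (K'⊕ipad) ∥ m = ba 78 36 36 36 36 ∥ 1a 55 61.
Inner hash: even-index sum = 417 mod 256 = 161; odd-index sum = 313 mod 256 = 57 → a1 39.
Outer input = (K'⊕opad) ∥ inner = d0 12 5c 5c 5c 5c ∥ a1 39.
Outer hash (tag): even-index sum = 553 mod 256 = 41; odd-index sum = 259 mod 256 = 3 → 29 03.

2903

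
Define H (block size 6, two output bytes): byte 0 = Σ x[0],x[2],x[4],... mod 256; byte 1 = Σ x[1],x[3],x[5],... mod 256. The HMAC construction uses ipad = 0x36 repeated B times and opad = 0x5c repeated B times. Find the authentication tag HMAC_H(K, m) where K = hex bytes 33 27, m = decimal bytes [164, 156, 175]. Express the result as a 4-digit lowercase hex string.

Key hex bytes 33 27 is 2 bytes ≤ B = 6; zero-pad to 6 bytes: K' = 33 27 00 00 00 00.
K' ⊕ ipad = 05 11 36 36 36 36.  K' ⊕ opad = 6f 7b 5c 5c 5c 5c.
Inner input = (K'⊕ipad) ∥ m = 05 11 36 36 36 36 ∥ a4 9c af.
Inner hash: even-index sum = 452 mod 256 = 196; odd-index sum = 281 mod 256 = 25 → c4 19.
Outer input = (K'⊕opad) ∥ inner = 6f 7b 5c 5c 5c 5c ∥ c4 19.
Outer hash (tag): even-index sum = 491 mod 256 = 235; odd-index sum = 332 mod 256 = 76 → eb 4c.

eb4c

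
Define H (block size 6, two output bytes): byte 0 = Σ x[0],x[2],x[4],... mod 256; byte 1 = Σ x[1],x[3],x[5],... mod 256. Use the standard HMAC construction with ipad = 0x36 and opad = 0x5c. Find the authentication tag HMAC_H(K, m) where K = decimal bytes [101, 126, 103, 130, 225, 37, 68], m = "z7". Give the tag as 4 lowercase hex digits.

Key decimal bytes [101, 126, 103, 130, 225, 37, 68] = 65 7e 67 82 e1 25 44 is 7 bytes > B = 6, so hash it first: H(key) = f1 25, then zero-pad to 6 bytes: K' = f1 25 00 00 00 00.
K' ⊕ ipad = c7 13 36 36 36 36.  K' ⊕ opad = ad 79 5c 5c 5c 5c.
Inner input = (K'⊕ipad) ∥ m = c7 13 36 36 36 36 ∥ 7a 37.
Inner hash: even-index sum = 429 mod 256 = 173; odd-index sum = 182 mod 256 = 182 → ad b6.
Outer input = (K'⊕opad) ∥ inner = ad 79 5c 5c 5c 5c ∥ ad b6.
Outer hash (tag): even-index sum = 530 mod 256 = 18; odd-index sum = 487 mod 256 = 231 → 12 e7.

12e7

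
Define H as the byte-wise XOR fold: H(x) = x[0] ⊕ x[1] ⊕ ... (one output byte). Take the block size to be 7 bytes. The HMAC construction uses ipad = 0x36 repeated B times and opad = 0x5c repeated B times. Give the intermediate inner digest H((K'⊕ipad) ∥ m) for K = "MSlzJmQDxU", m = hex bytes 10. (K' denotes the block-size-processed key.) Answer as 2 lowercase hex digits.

31

Key "MSlzJmQDxU" = 4d 53 6c 7a 4a 6d 51 44 78 55 is 10 bytes > B = 7, so hash it first: H(key) = 17, then zero-pad to 7 bytes: K' = 17 00 00 00 00 00 00.
K' ⊕ ipad = 21 36 36 36 36 36 36.
Inner input = 21 36 36 36 36 36 36 ∥ 10.
Inner hash: XOR 21⊕36⊕36⊕36⊕36⊕36⊕36⊕10 = 31.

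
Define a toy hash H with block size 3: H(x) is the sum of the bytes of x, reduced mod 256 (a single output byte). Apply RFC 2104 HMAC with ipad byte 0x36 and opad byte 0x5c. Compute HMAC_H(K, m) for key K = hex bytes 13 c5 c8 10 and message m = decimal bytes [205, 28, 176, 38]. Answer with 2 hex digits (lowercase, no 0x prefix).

Key hex bytes 13 c5 c8 10 is 4 bytes > B = 3, so hash it first: H(key) = b0, then zero-pad to 3 bytes: K' = b0 00 00.
K' ⊕ ipad = 86 36 36.  K' ⊕ opad = ec 5c 5c.
Inner input = (K'⊕ipad) ∥ m = 86 36 36 ∥ cd 1c b0 26.
Inner hash: sum = 134+54+54+205+28+176+38 = 689; mod 256 = 177 → b1.
Outer input = (K'⊕opad) ∥ inner = ec 5c 5c ∥ b1.
Outer hash (tag): sum = 236+92+92+177 = 597; mod 256 = 85 → 55.

55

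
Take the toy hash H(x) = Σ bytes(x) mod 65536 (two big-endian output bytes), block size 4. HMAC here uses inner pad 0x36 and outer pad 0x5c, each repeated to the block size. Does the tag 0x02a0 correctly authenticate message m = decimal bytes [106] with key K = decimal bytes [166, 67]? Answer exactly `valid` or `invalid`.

invalid

Key decimal bytes [166, 67] = a6 43 is 2 bytes ≤ B = 4; zero-pad to 4 bytes: K' = a6 43 00 00.
K' ⊕ ipad = 90 75 36 36; K' ⊕ opad = fa 1f 5c 5c.
Inner hash: sum = 144+117+54+54+106 = 475 → 01 db.
Outer hash (recomputed tag): sum = 250+31+92+92+1+219 = 685 → 02 ad.
Recomputed tag = 02ad; claimed = 02a0 → mismatch.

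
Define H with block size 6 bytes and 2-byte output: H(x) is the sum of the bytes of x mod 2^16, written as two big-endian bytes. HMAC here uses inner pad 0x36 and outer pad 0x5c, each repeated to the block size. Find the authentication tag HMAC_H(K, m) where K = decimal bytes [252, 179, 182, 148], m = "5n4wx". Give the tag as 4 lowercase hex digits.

04a0

Key decimal bytes [252, 179, 182, 148] = fc b3 b6 94 is 4 bytes ≤ B = 6; zero-pad to 6 bytes: K' = fc b3 b6 94 00 00.
K' ⊕ ipad = ca 85 80 a2 36 36.  K' ⊕ opad = a0 ef ea c8 5c 5c.
Inner input = (K'⊕ipad) ∥ m = ca 85 80 a2 36 36 ∥ 35 6e 34 77 78.
Inner hash: sum = 202+133+128+162+54+54+53+110+52+119+120 = 1187 → 04 a3.
Outer input = (K'⊕opad) ∥ inner = a0 ef ea c8 5c 5c ∥ 04 a3.
Outer hash (tag): sum = 160+239+234+200+92+92+4+163 = 1184 → 04 a0.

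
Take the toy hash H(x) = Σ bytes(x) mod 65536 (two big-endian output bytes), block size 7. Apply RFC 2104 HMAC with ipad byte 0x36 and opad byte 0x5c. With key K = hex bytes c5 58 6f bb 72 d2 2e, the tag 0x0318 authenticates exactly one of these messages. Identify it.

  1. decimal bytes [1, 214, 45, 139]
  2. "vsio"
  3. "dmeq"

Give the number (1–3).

3

Key hex bytes c5 58 6f bb 72 d2 2e is exactly B = 7 bytes: K' = c5 58 6f bb 72 d2 2e.
K' ⊕ ipad = f3 6e 59 8d 44 e4 18; K' ⊕ opad = 99 04 33 e7 2e 8e 72.
m1: inner = H(f3 6e 59 8d 44 e4 18 01 d6 2d 8b) = 05 16; tag = H(99 04 33 e7 2e 8e 72 05 16) = 0300
m2: inner = H(f3 6e 59 8d 44 e4 18 76 73 69 6f) = 05 48; tag = H(99 04 33 e7 2e 8e 72 05 48) = 0332
m3: inner = H(f3 6e 59 8d 44 e4 18 64 6d 65 71) = 05 2e; tag = H(99 04 33 e7 2e 8e 72 05 2e) = 0318 ← matches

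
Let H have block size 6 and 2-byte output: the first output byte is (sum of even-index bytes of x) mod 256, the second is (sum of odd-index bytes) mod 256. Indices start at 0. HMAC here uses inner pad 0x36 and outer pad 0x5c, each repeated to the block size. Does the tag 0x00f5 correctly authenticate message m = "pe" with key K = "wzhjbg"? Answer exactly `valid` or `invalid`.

valid

Key "wzhjbg" = 77 7a 68 6a 62 67 is exactly B = 6 bytes: K' = 77 7a 68 6a 62 67.
K' ⊕ ipad = 41 4c 5e 5c 54 51; K' ⊕ opad = 2b 26 34 36 3e 3b.
Inner hash: even-index sum = 355 mod 256 = 99; odd-index sum = 350 mod 256 = 94 → 63 5e.
Outer hash (recomputed tag): even-index sum = 256 mod 256 = 0; odd-index sum = 245 mod 256 = 245 → 00 f5.
Recomputed tag = 00f5; claimed = 00f5 → match.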